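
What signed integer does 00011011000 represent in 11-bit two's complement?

Binary: 00011011000
Sign bit: 0 (non-negative)
Read directly as an unsigned value:
00011011000 = 128 + 64 + 16 + 8 = 216
Value: 216



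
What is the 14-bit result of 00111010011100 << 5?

Original: 00111010011100 (decimal 3740)
Shift left by 5 positions
Append 5 zeros on the right and drop the 5 high bits that overflow the 14-bit width
Result: 01001110000000 (decimal 4992)
Equivalent: 3740 << 5 = 3740 × 2^5 = 119680, truncated to 14 bits = 4992



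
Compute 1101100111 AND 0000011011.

AND: 1 only when both bits are 1
  1101100111
& 0000011011
------------
  0000000011
Decimal: 871 & 27 = 3



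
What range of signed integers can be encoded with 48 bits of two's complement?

For 48-bit two's complement:
Minimum: -2^47 = -140737488355328
Maximum: 2^47 - 1 = 140737488355327



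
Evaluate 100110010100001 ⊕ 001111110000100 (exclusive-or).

XOR: 1 when bits differ
  100110010100001
^ 001111110000100
-----------------
  101001100100101
Decimal: 19617 ^ 8068 = 21285



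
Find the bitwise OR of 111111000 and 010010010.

OR: 1 when either bit is 1
  111111000
| 010010010
-----------
  111111010
Decimal: 504 | 146 = 506



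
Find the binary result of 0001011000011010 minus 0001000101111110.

Method 1 - Direct subtraction (column by column from the right: bit − bit − borrow-in; if negative, add 2 and borrow 1 from the next column):
borrow: 0000001111111000
        0001011000011010
-       0001000101111110
------------------------
        0000010010011100

Method 2 - Add two's complement:
Two's complement of 0001000101111110: invert → 1110111010000001, add 1 → 1110111010000010
  0001011000011010
+ 1110111010000010
------------------
 10000010010011100  (end carry out of the top bit = 1)
Discarding the end carry: 0000010010011100
Decimal check:
  0001011000011010 = 4096 + 1024 + 512 + 16 + 8 + 2 = 5658
  0001000101111110 = 4096 + 256 + 64 + 32 + 16 + 8 + 4 + 2 = 4478
  5658 - 4478 = 1180, and 0000010010011100 = 1024 + 128 + 16 + 8 + 4 = 1180 ✓



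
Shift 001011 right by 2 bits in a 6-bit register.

Original: 001011 (decimal 11)
Shift right by 2 positions
Drop the 2 low bits; fill with zeros on the left
Result: 000010 (decimal 2)
Equivalent: 11 >> 2 = 11 ÷ 2^2 = 2



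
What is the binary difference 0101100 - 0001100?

Method 1 - Direct subtraction (column by column from the right: bit − bit − borrow-in; if negative, add 2 and borrow 1 from the next column):
borrow: 0000000
        0101100
-       0001100
---------------
        0100000

Method 2 - Add two's complement:
Two's complement of 0001100: invert → 1110011, add 1 → 1110100
  0101100
+ 1110100
---------
 10100000  (end carry out of the top bit = 1)
Discarding the end carry: 0100000
Decimal check:
  0101100 = 32 + 8 + 4 = 44
  0001100 = 8 + 4 = 12
  44 - 12 = 32, and 0100000 = 32 ✓



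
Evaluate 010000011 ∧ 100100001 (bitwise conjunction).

AND: 1 only when both bits are 1
  010000011
& 100100001
-----------
  000000001
Decimal: 131 & 289 = 1



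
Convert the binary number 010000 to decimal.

Sum of powers of 2 for each 1-bit:
2^4
= 16
= 16



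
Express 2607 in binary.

Using repeated division by 2:
2607 ÷ 2 = 1303 remainder 1
1303 ÷ 2 = 651 remainder 1
651 ÷ 2 = 325 remainder 1
325 ÷ 2 = 162 remainder 1
162 ÷ 2 = 81 remainder 0
81 ÷ 2 = 40 remainder 1
40 ÷ 2 = 20 remainder 0
20 ÷ 2 = 10 remainder 0
10 ÷ 2 = 5 remainder 0
5 ÷ 2 = 2 remainder 1
2 ÷ 2 = 1 remainder 0
1 ÷ 2 = 0 remainder 1
Reading remainders bottom to top: 101000101111



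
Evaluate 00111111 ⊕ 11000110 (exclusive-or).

XOR: 1 when bits differ
  00111111
^ 11000110
----------
  11111001
Decimal: 63 ^ 198 = 249



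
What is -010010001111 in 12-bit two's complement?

Original: 010010001111
Step 1 - Invert all bits: 101101110000
Step 2 - Add 1: 101101110001
Verification: 010010001111 + 101101110001 = 1000000000000; discarding the end carry (carry out of the top bit) leaves the 12-bit value 000000000000, as required for x + (-x)



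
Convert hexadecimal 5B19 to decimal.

Expand by place value (powers of 16):
Digit values: B = 11
5B19 = 5 × 16^3 + 11 × 16^2 + 1 × 16^1 + 9 × 16^0
= 5 × 4096 + 11 × 256 + 1 × 16 + 9 × 1
= 20480 + 2816 + 16 + 9
= 23321



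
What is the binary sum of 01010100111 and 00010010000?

Add column by column from the right: bit + bit + carry-in; write the sum mod 2, carry 1 when the sum is 2 or 3.
carry:  00100000000
        01010100111
+       00010010000
-------------------
       001100110111
(the carry out of the leftmost column, 0, becomes the leading bit)
Decimal check:
  01010100111 = 512 + 128 + 32 + 4 + 2 + 1 = 679
  00010010000 = 128 + 16 = 144
  679 + 144 = 823, and 001100110111 = 512 + 256 + 32 + 16 + 4 + 2 + 1 = 823 ✓



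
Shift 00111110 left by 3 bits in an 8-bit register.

Original: 00111110 (decimal 62)
Shift left by 3 positions
Append 3 zeros on the right and drop the 3 high bits that overflow the 8-bit width
Result: 11110000 (decimal 240)
Equivalent: 62 << 3 = 62 × 2^3 = 496, truncated to 8 bits = 240



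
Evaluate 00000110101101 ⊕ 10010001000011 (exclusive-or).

XOR: 1 when bits differ
  00000110101101
^ 10010001000011
----------------
  10010111101110
Decimal: 429 ^ 9283 = 9710



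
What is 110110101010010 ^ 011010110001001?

XOR: 1 when bits differ
  110110101010010
^ 011010110001001
-----------------
  101100011011011
Decimal: 27986 ^ 13705 = 22747



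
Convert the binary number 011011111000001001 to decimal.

Sum of powers of 2 for each 1-bit:
2^0 + 2^3 + 2^9 + 2^10 + 2^11 + 2^12 + 2^13 + 2^15 + 2^16
= 1 + 8 + 512 + 1024 + 2048 + 4096 + 8192 + 32768 + 65536
= 114185



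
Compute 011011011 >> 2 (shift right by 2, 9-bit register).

Original: 011011011 (decimal 219)
Shift right by 2 positions
Drop the 2 low bits; fill with zeros on the left
Result: 000110110 (decimal 54)
Equivalent: 219 >> 2 = 219 ÷ 2^2 = 54



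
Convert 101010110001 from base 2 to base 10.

Sum of powers of 2 for each 1-bit:
2^0 + 2^4 + 2^5 + 2^7 + 2^9 + 2^11
= 1 + 16 + 32 + 128 + 512 + 2048
= 2737



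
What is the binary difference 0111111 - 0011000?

Method 1 - Direct subtraction (column by column from the right: bit − bit − borrow-in; if negative, add 2 and borrow 1 from the next column):
borrow: 0000000
        0111111
-       0011000
---------------
        0100111

Method 2 - Add two's complement:
Two's complement of 0011000: invert → 1100111, add 1 → 1101000
  0111111
+ 1101000
---------
 10100111  (end carry out of the top bit = 1)
Discarding the end carry: 0100111
Decimal check:
  0111111 = 32 + 16 + 8 + 4 + 2 + 1 = 63
  0011000 = 16 + 8 = 24
  63 - 24 = 39, and 0100111 = 32 + 4 + 2 + 1 = 39 ✓



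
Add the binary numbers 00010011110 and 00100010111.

Add column by column from the right: bit + bit + carry-in; write the sum mod 2, carry 1 when the sum is 2 or 3.
carry:  00000111100
        00010011110
+       00100010111
-------------------
       000110110101
(the carry out of the leftmost column, 0, becomes the leading bit)
Decimal check:
  00010011110 = 128 + 16 + 8 + 4 + 2 = 158
  00100010111 = 256 + 16 + 4 + 2 + 1 = 279
  158 + 279 = 437, and 000110110101 = 256 + 128 + 32 + 16 + 4 + 1 = 437 ✓



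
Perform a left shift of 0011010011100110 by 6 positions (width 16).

Original: 0011010011100110 (decimal 13542)
Shift left by 6 positions
Append 6 zeros on the right and drop the 6 high bits that overflow the 16-bit width
Result: 0011100110000000 (decimal 14720)
Equivalent: 13542 << 6 = 13542 × 2^6 = 866688, truncated to 16 bits = 14720



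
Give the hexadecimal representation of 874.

Using repeated division by 16 (digits 10–15 are A–F):
874 ÷ 16 = 54 remainder 10 (A)
54 ÷ 16 = 3 remainder 6
3 ÷ 16 = 0 remainder 3
Reading remainders bottom to top: 36A



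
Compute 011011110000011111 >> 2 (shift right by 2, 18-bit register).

Original: 011011110000011111 (decimal 113695)
Shift right by 2 positions
Drop the 2 low bits; fill with zeros on the left
Result: 000110111100000111 (decimal 28423)
Equivalent: 113695 >> 2 = 113695 ÷ 2^2 = 28423



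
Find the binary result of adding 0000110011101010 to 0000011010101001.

Add column by column from the right: bit + bit + carry-in; write the sum mod 2, carry 1 when the sum is 2 or 3.
carry:  0001100111010000
        0000110011101010
+       0000011010101001
------------------------
       00001001110010011
(the carry out of the leftmost column, 0, becomes the leading bit)
Decimal check:
  0000110011101010 = 2048 + 1024 + 128 + 64 + 32 + 8 + 2 = 3306
  0000011010101001 = 1024 + 512 + 128 + 32 + 8 + 1 = 1705
  3306 + 1705 = 5011, and 00001001110010011 = 4096 + 512 + 256 + 128 + 16 + 2 + 1 = 5011 ✓



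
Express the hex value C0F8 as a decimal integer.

Expand by place value (powers of 16):
Digit values: C = 12, F = 15
C0F8 = 12 × 16^3 + 0 × 16^2 + 15 × 16^1 + 8 × 16^0
= 12 × 4096 + 0 × 256 + 15 × 16 + 8 × 1
= 49152 + 0 + 240 + 8
= 49400



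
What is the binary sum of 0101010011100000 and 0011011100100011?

Add column by column from the right: bit + bit + carry-in; write the sum mod 2, carry 1 when the sum is 2 or 3.
carry:  1110111111000000
        0101010011100000
+       0011011100100011
------------------------
       01000110000000011
(the carry out of the leftmost column, 0, becomes the leading bit)
Decimal check:
  0101010011100000 = 16384 + 4096 + 1024 + 128 + 64 + 32 = 21728
  0011011100100011 = 8192 + 4096 + 1024 + 512 + 256 + 32 + 2 + 1 = 14115
  21728 + 14115 = 35843, and 01000110000000011 = 32768 + 2048 + 1024 + 2 + 1 = 35843 ✓



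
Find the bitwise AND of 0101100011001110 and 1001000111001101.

AND: 1 only when both bits are 1
  0101100011001110
& 1001000111001101
------------------
  0001000011001100
Decimal: 22734 & 37325 = 4300



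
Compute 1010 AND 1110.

AND: 1 only when both bits are 1
  1010
& 1110
------
  1010
Decimal: 10 & 14 = 10



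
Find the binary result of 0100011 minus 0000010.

Method 1 - Direct subtraction (column by column from the right: bit − bit − borrow-in; if negative, add 2 and borrow 1 from the next column):
borrow: 0000000
        0100011
-       0000010
---------------
        0100001

Method 2 - Add two's complement:
Two's complement of 0000010: invert → 1111101, add 1 → 1111110
  0100011
+ 1111110
---------
 10100001  (end carry out of the top bit = 1)
Discarding the end carry: 0100001
Decimal check:
  0100011 = 32 + 2 + 1 = 35
  0000010 = 2
  35 - 2 = 33, and 0100001 = 32 + 1 = 33 ✓



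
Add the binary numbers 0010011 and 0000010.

Add column by column from the right: bit + bit + carry-in; write the sum mod 2, carry 1 when the sum is 2 or 3.
carry:  0000100
        0010011
+       0000010
---------------
       00010101
(the carry out of the leftmost column, 0, becomes the leading bit)
Decimal check:
  0010011 = 16 + 2 + 1 = 19
  0000010 = 2
  19 + 2 = 21, and 00010101 = 16 + 4 + 1 = 21 ✓



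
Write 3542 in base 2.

Using repeated division by 2:
3542 ÷ 2 = 1771 remainder 0
1771 ÷ 2 = 885 remainder 1
885 ÷ 2 = 442 remainder 1
442 ÷ 2 = 221 remainder 0
221 ÷ 2 = 110 remainder 1
110 ÷ 2 = 55 remainder 0
55 ÷ 2 = 27 remainder 1
27 ÷ 2 = 13 remainder 1
13 ÷ 2 = 6 remainder 1
6 ÷ 2 = 3 remainder 0
3 ÷ 2 = 1 remainder 1
1 ÷ 2 = 0 remainder 1
Reading remainders bottom to top: 110111010110



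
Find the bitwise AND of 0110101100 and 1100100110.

AND: 1 only when both bits are 1
  0110101100
& 1100100110
------------
  0100100100
Decimal: 428 & 806 = 292



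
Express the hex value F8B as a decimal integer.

Expand by place value (powers of 16):
Digit values: F = 15, B = 11
F8B = 15 × 16^2 + 8 × 16^1 + 11 × 16^0
= 15 × 256 + 8 × 16 + 11 × 1
= 3840 + 128 + 11
= 3979



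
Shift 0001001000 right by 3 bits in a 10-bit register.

Original: 0001001000 (decimal 72)
Shift right by 3 positions
Drop the 3 low bits; fill with zeros on the left
Result: 0000001001 (decimal 9)
Equivalent: 72 >> 3 = 72 ÷ 2^3 = 9



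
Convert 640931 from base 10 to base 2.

Using repeated division by 2:
640931 ÷ 2 = 320465 remainder 1
320465 ÷ 2 = 160232 remainder 1
160232 ÷ 2 = 80116 remainder 0
80116 ÷ 2 = 40058 remainder 0
40058 ÷ 2 = 20029 remainder 0
20029 ÷ 2 = 10014 remainder 1
10014 ÷ 2 = 5007 remainder 0
5007 ÷ 2 = 2503 remainder 1
2503 ÷ 2 = 1251 remainder 1
1251 ÷ 2 = 625 remainder 1
625 ÷ 2 = 312 remainder 1
312 ÷ 2 = 156 remainder 0
156 ÷ 2 = 78 remainder 0
78 ÷ 2 = 39 remainder 0
39 ÷ 2 = 19 remainder 1
19 ÷ 2 = 9 remainder 1
9 ÷ 2 = 4 remainder 1
4 ÷ 2 = 2 remainder 0
2 ÷ 2 = 1 remainder 0
1 ÷ 2 = 0 remainder 1
Reading remainders bottom to top: 10011100011110100011



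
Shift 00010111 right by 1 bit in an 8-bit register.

Original: 00010111 (decimal 23)
Shift right by 1 position
Drop the 1 low bit; fill with zero on the left
Result: 00001011 (decimal 11)
Equivalent: 23 >> 1 = 23 ÷ 2^1 = 11



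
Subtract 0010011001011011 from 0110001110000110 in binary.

Method 1 - Direct subtraction (column by column from the right: bit − bit − borrow-in; if negative, add 2 and borrow 1 from the next column):
borrow: 0111100011110110
        0110001110000110
-       0010011001011011
------------------------
        0011110100101011

Method 2 - Add two's complement:
Two's complement of 0010011001011011: invert → 1101100110100100, add 1 → 1101100110100101
  0110001110000110
+ 1101100110100101
------------------
 10011110100101011  (end carry out of the top bit = 1)
Discarding the end carry: 0011110100101011
Decimal check:
  0110001110000110 = 16384 + 8192 + 512 + 256 + 128 + 4 + 2 = 25478
  0010011001011011 = 8192 + 1024 + 512 + 64 + 16 + 8 + 2 + 1 = 9819
  25478 - 9819 = 15659, and 0011110100101011 = 8192 + 4096 + 2048 + 1024 + 256 + 32 + 8 + 2 + 1 = 15659 ✓



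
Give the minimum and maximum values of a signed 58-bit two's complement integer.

For 58-bit two's complement:
Minimum: -2^57 = -144115188075855872
Maximum: 2^57 - 1 = 144115188075855871



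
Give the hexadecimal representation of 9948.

Using repeated division by 16 (digits 10–15 are A–F):
9948 ÷ 16 = 621 remainder 12 (C)
621 ÷ 16 = 38 remainder 13 (D)
38 ÷ 16 = 2 remainder 6
2 ÷ 16 = 0 remainder 2
Reading remainders bottom to top: 26DC



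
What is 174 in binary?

Using repeated division by 2:
174 ÷ 2 = 87 remainder 0
87 ÷ 2 = 43 remainder 1
43 ÷ 2 = 21 remainder 1
21 ÷ 2 = 10 remainder 1
10 ÷ 2 = 5 remainder 0
5 ÷ 2 = 2 remainder 1
2 ÷ 2 = 1 remainder 0
1 ÷ 2 = 0 remainder 1
Reading remainders bottom to top: 10101110



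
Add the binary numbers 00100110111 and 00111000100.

Add column by column from the right: bit + bit + carry-in; write the sum mod 2, carry 1 when the sum is 2 or 3.
carry:  01000001000
        00100110111
+       00111000100
-------------------
       001011111011
(the carry out of the leftmost column, 0, becomes the leading bit)
Decimal check:
  00100110111 = 256 + 32 + 16 + 4 + 2 + 1 = 311
  00111000100 = 256 + 128 + 64 + 4 = 452
  311 + 452 = 763, and 001011111011 = 512 + 128 + 64 + 32 + 16 + 8 + 2 + 1 = 763 ✓



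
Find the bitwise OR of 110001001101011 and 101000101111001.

OR: 1 when either bit is 1
  110001001101011
| 101000101111001
-----------------
  111001101111011
Decimal: 25195 | 20857 = 29563



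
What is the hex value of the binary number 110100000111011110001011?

Group into 4-bit nibbles from right:
  1101 = D
  0000 = 0
  0111 = 7
  0111 = 7
  1000 = 8
  1011 = B
Result: D0778B



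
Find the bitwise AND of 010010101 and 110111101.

AND: 1 only when both bits are 1
  010010101
& 110111101
-----------
  010010101
Decimal: 149 & 445 = 149



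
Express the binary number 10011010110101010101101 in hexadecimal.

Group into 4-bit nibbles from right:
  0100 = 4
  1101 = D
  0110 = 6
  1010 = A
  1010 = A
  1101 = D
Result: 4D6AAD



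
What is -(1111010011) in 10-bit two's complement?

Original (sign bit 1, negative): 1111010011
Step 1 - Invert all bits: 0000101100
Step 2 - Add 1: 0000101101
Verification: 1111010011 + 0000101101 = 10000000000; discarding the end carry (carry out of the top bit) leaves the 10-bit value 0000000000, as required for x + (-x)



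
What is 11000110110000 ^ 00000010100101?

XOR: 1 when bits differ
  11000110110000
^ 00000010100101
----------------
  11000100010101
Decimal: 12720 ^ 165 = 12565



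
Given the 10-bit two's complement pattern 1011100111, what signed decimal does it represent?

Binary: 1011100111
Sign bit: 1 (negative)
Invert: 0100011000
Add 1:  0100011001
Magnitude: 0100011001 = 256 + 16 + 8 + 1 = 281
Value: -281



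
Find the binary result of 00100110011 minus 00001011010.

Method 1 - Direct subtraction (column by column from the right: bit − bit − borrow-in; if negative, add 2 and borrow 1 from the next column):
borrow: 00110110000
        00100110011
-       00001011010
-------------------
        00011011001

Method 2 - Add two's complement:
Two's complement of 00001011010: invert → 11110100101, add 1 → 11110100110
  00100110011
+ 11110100110
-------------
 100011011001  (end carry out of the top bit = 1)
Discarding the end carry: 00011011001
Decimal check:
  00100110011 = 256 + 32 + 16 + 2 + 1 = 307
  00001011010 = 64 + 16 + 8 + 2 = 90
  307 - 90 = 217, and 00011011001 = 128 + 64 + 16 + 8 + 1 = 217 ✓



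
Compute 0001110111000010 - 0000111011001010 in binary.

Method 1 - Direct subtraction (column by column from the right: bit − bit − borrow-in; if negative, add 2 and borrow 1 from the next column):
borrow: 0001110111110000
        0001110111000010
-       0000111011001010
------------------------
        0000111011111000

Method 2 - Add two's complement:
Two's complement of 0000111011001010: invert → 1111000100110101, add 1 → 1111000100110110
  0001110111000010
+ 1111000100110110
------------------
 10000111011111000  (end carry out of the top bit = 1)
Discarding the end carry: 0000111011111000
Decimal check:
  0001110111000010 = 4096 + 2048 + 1024 + 256 + 128 + 64 + 2 = 7618
  0000111011001010 = 2048 + 1024 + 512 + 128 + 64 + 8 + 2 = 3786
  7618 - 3786 = 3832, and 0000111011111000 = 2048 + 1024 + 512 + 128 + 64 + 32 + 16 + 8 = 3832 ✓



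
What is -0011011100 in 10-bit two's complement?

Original: 0011011100
Step 1 - Invert all bits: 1100100011
Step 2 - Add 1: 1100100100
Verification: 0011011100 + 1100100100 = 10000000000; discarding the end carry (carry out of the top bit) leaves the 10-bit value 0000000000, as required for x + (-x)



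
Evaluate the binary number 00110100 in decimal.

Sum of powers of 2 for each 1-bit:
2^2 + 2^4 + 2^5
= 4 + 16 + 32
= 52



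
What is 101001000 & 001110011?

AND: 1 only when both bits are 1
  101001000
& 001110011
-----------
  001000000
Decimal: 328 & 115 = 64



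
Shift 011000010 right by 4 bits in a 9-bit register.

Original: 011000010 (decimal 194)
Shift right by 4 positions
Drop the 4 low bits; fill with zeros on the left
Result: 000001100 (decimal 12)
Equivalent: 194 >> 4 = 194 ÷ 2^4 = 12



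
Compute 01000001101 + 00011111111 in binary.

Add column by column from the right: bit + bit + carry-in; write the sum mod 2, carry 1 when the sum is 2 or 3.
carry:  00111111110
        01000001101
+       00011111111
-------------------
       001100001100
(the carry out of the leftmost column, 0, becomes the leading bit)
Decimal check:
  01000001101 = 512 + 8 + 4 + 1 = 525
  00011111111 = 128 + 64 + 32 + 16 + 8 + 4 + 2 + 1 = 255
  525 + 255 = 780, and 001100001100 = 512 + 256 + 8 + 4 = 780 ✓



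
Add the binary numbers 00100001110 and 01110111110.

Add column by column from the right: bit + bit + carry-in; write the sum mod 2, carry 1 when the sum is 2 or 3.
carry:  11001111100
        00100001110
+       01110111110
-------------------
       010011001100
(the carry out of the leftmost column, 0, becomes the leading bit)
Decimal check:
  00100001110 = 256 + 8 + 4 + 2 = 270
  01110111110 = 512 + 256 + 128 + 32 + 16 + 8 + 4 + 2 = 958
  270 + 958 = 1228, and 010011001100 = 1024 + 128 + 64 + 8 + 4 = 1228 ✓



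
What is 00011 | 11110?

OR: 1 when either bit is 1
  00011
| 11110
-------
  11111
Decimal: 3 | 30 = 31



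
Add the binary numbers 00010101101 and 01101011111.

Add column by column from the right: bit + bit + carry-in; write the sum mod 2, carry 1 when the sum is 2 or 3.
carry:  11111111110
        00010101101
+       01101011111
-------------------
       010000001100
(the carry out of the leftmost column, 0, becomes the leading bit)
Decimal check:
  00010101101 = 128 + 32 + 8 + 4 + 1 = 173
  01101011111 = 512 + 256 + 64 + 16 + 8 + 4 + 2 + 1 = 863
  173 + 863 = 1036, and 010000001100 = 1024 + 8 + 4 = 1036 ✓



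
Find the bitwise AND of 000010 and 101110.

AND: 1 only when both bits are 1
  000010
& 101110
--------
  000010
Decimal: 2 & 46 = 2



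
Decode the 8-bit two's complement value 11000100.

Binary: 11000100
Sign bit: 1 (negative)
Invert: 00111011
Add 1:  00111100
Magnitude: 00111100 = 32 + 16 + 8 + 4 = 60
Value: -60



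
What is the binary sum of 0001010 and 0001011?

Add column by column from the right: bit + bit + carry-in; write the sum mod 2, carry 1 when the sum is 2 or 3.
carry:  0010100
        0001010
+       0001011
---------------
       00010101
(the carry out of the leftmost column, 0, becomes the leading bit)
Decimal check:
  0001010 = 8 + 2 = 10
  0001011 = 8 + 2 + 1 = 11
  10 + 11 = 21, and 00010101 = 16 + 4 + 1 = 21 ✓



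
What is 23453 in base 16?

Using repeated division by 16 (digits 10–15 are A–F):
23453 ÷ 16 = 1465 remainder 13 (D)
1465 ÷ 16 = 91 remainder 9
91 ÷ 16 = 5 remainder 11 (B)
5 ÷ 16 = 0 remainder 5
Reading remainders bottom to top: 5B9D



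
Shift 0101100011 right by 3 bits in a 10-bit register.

Original: 0101100011 (decimal 355)
Shift right by 3 positions
Drop the 3 low bits; fill with zeros on the left
Result: 0000101100 (decimal 44)
Equivalent: 355 >> 3 = 355 ÷ 2^3 = 44



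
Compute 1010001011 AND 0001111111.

AND: 1 only when both bits are 1
  1010001011
& 0001111111
------------
  0000001011
Decimal: 651 & 127 = 11



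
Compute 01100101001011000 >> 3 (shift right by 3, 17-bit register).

Original: 01100101001011000 (decimal 51800)
Shift right by 3 positions
Drop the 3 low bits; fill with zeros on the left
Result: 00001100101001011 (decimal 6475)
Equivalent: 51800 >> 3 = 51800 ÷ 2^3 = 6475



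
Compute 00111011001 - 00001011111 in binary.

Method 1 - Direct subtraction (column by column from the right: bit − bit − borrow-in; if negative, add 2 and borrow 1 from the next column):
borrow: 00011111100
        00111011001
-       00001011111
-------------------
        00101111010

Method 2 - Add two's complement:
Two's complement of 00001011111: invert → 11110100000, add 1 → 11110100001
  00111011001
+ 11110100001
-------------
 100101111010  (end carry out of the top bit = 1)
Discarding the end carry: 00101111010
Decimal check:
  00111011001 = 256 + 128 + 64 + 16 + 8 + 1 = 473
  00001011111 = 64 + 16 + 8 + 4 + 2 + 1 = 95
  473 - 95 = 378, and 00101111010 = 256 + 64 + 32 + 16 + 8 + 2 = 378 ✓



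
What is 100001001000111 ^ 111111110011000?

XOR: 1 when bits differ
  100001001000111
^ 111111110011000
-----------------
  011110111011111
Decimal: 16967 ^ 32664 = 15839



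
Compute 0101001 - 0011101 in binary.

Method 1 - Direct subtraction (column by column from the right: bit − bit − borrow-in; if negative, add 2 and borrow 1 from the next column):
borrow: 0111000
        0101001
-       0011101
---------------
        0001100

Method 2 - Add two's complement:
Two's complement of 0011101: invert → 1100010, add 1 → 1100011
  0101001
+ 1100011
---------
 10001100  (end carry out of the top bit = 1)
Discarding the end carry: 0001100
Decimal check:
  0101001 = 32 + 8 + 1 = 41
  0011101 = 16 + 8 + 4 + 1 = 29
  41 - 29 = 12, and 0001100 = 8 + 4 = 12 ✓



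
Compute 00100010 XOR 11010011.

XOR: 1 when bits differ
  00100010
^ 11010011
----------
  11110001
Decimal: 34 ^ 211 = 241



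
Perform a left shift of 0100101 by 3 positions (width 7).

Original: 0100101 (decimal 37)
Shift left by 3 positions
Append 3 zeros on the right and drop the 3 high bits that overflow the 7-bit width
Result: 0101000 (decimal 40)
Equivalent: 37 << 3 = 37 × 2^3 = 296, truncated to 7 bits = 40



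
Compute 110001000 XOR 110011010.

XOR: 1 when bits differ
  110001000
^ 110011010
-----------
  000010010
Decimal: 392 ^ 410 = 18



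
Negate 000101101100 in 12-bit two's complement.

Original: 000101101100
Step 1 - Invert all bits: 111010010011
Step 2 - Add 1: 111010010100
Verification: 000101101100 + 111010010100 = 1000000000000; discarding the end carry (carry out of the top bit) leaves the 12-bit value 000000000000, as required for x + (-x)



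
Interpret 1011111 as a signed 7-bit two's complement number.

Binary: 1011111
Sign bit: 1 (negative)
Invert: 0100000
Add 1:  0100001
Magnitude: 0100001 = 32 + 1 = 33
Value: -33



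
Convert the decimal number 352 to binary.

Using repeated division by 2:
352 ÷ 2 = 176 remainder 0
176 ÷ 2 = 88 remainder 0
88 ÷ 2 = 44 remainder 0
44 ÷ 2 = 22 remainder 0
22 ÷ 2 = 11 remainder 0
11 ÷ 2 = 5 remainder 1
5 ÷ 2 = 2 remainder 1
2 ÷ 2 = 1 remainder 0
1 ÷ 2 = 0 remainder 1
Reading remainders bottom to top: 101100000



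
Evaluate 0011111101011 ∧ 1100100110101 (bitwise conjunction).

AND: 1 only when both bits are 1
  0011111101011
& 1100100110101
---------------
  0000100100001
Decimal: 2027 & 6453 = 289



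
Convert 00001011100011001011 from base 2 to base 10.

Sum of powers of 2 for each 1-bit:
2^0 + 2^1 + 2^3 + 2^6 + 2^7 + 2^11 + 2^12 + 2^13 + 2^15
= 1 + 2 + 8 + 64 + 128 + 2048 + 4096 + 8192 + 32768
= 47307



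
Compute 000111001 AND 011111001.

AND: 1 only when both bits are 1
  000111001
& 011111001
-----------
  000111001
Decimal: 57 & 249 = 57



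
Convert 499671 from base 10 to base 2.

Using repeated division by 2:
499671 ÷ 2 = 249835 remainder 1
249835 ÷ 2 = 124917 remainder 1
124917 ÷ 2 = 62458 remainder 1
62458 ÷ 2 = 31229 remainder 0
31229 ÷ 2 = 15614 remainder 1
15614 ÷ 2 = 7807 remainder 0
7807 ÷ 2 = 3903 remainder 1
3903 ÷ 2 = 1951 remainder 1
1951 ÷ 2 = 975 remainder 1
975 ÷ 2 = 487 remainder 1
487 ÷ 2 = 243 remainder 1
243 ÷ 2 = 121 remainder 1
121 ÷ 2 = 60 remainder 1
60 ÷ 2 = 30 remainder 0
30 ÷ 2 = 15 remainder 0
15 ÷ 2 = 7 remainder 1
7 ÷ 2 = 3 remainder 1
3 ÷ 2 = 1 remainder 1
1 ÷ 2 = 0 remainder 1
Reading remainders bottom to top: 1111001111111010111



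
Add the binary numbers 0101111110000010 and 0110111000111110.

Add column by column from the right: bit + bit + carry-in; write the sum mod 2, carry 1 when the sum is 2 or 3.
carry:  1111110001111100
        0101111110000010
+       0110111000111110
------------------------
       01100110111000000
(the carry out of the leftmost column, 0, becomes the leading bit)
Decimal check:
  0101111110000010 = 16384 + 4096 + 2048 + 1024 + 512 + 256 + 128 + 2 = 24450
  0110111000111110 = 16384 + 8192 + 2048 + 1024 + 512 + 32 + 16 + 8 + 4 + 2 = 28222
  24450 + 28222 = 52672, and 01100110111000000 = 32768 + 16384 + 2048 + 1024 + 256 + 128 + 64 = 52672 ✓



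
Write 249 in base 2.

Using repeated division by 2:
249 ÷ 2 = 124 remainder 1
124 ÷ 2 = 62 remainder 0
62 ÷ 2 = 31 remainder 0
31 ÷ 2 = 15 remainder 1
15 ÷ 2 = 7 remainder 1
7 ÷ 2 = 3 remainder 1
3 ÷ 2 = 1 remainder 1
1 ÷ 2 = 0 remainder 1
Reading remainders bottom to top: 11111001



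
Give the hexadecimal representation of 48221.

Using repeated division by 16 (digits 10–15 are A–F):
48221 ÷ 16 = 3013 remainder 13 (D)
3013 ÷ 16 = 188 remainder 5
188 ÷ 16 = 11 remainder 12 (C)
11 ÷ 16 = 0 remainder 11 (B)
Reading remainders bottom to top: BC5D



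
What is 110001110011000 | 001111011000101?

OR: 1 when either bit is 1
  110001110011000
| 001111011000101
-----------------
  111111111011101
Decimal: 25496 | 7877 = 32733



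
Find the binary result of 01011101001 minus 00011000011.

Method 1 - Direct subtraction (column by column from the right: bit − bit − borrow-in; if negative, add 2 and borrow 1 from the next column):
borrow: 00000001100
        01011101001
-       00011000011
-------------------
        01000100110

Method 2 - Add two's complement:
Two's complement of 00011000011: invert → 11100111100, add 1 → 11100111101
  01011101001
+ 11100111101
-------------
 101000100110  (end carry out of the top bit = 1)
Discarding the end carry: 01000100110
Decimal check:
  01011101001 = 512 + 128 + 64 + 32 + 8 + 1 = 745
  00011000011 = 128 + 64 + 2 + 1 = 195
  745 - 195 = 550, and 01000100110 = 512 + 32 + 4 + 2 = 550 ✓



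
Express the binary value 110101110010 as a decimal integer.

Sum of powers of 2 for each 1-bit:
2^1 + 2^4 + 2^5 + 2^6 + 2^8 + 2^10 + 2^11
= 2 + 16 + 32 + 64 + 256 + 1024 + 2048
= 3442



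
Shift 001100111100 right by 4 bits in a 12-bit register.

Original: 001100111100 (decimal 828)
Shift right by 4 positions
Drop the 4 low bits; fill with zeros on the left
Result: 000000110011 (decimal 51)
Equivalent: 828 >> 4 = 828 ÷ 2^4 = 51



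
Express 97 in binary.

Using repeated division by 2:
97 ÷ 2 = 48 remainder 1
48 ÷ 2 = 24 remainder 0
24 ÷ 2 = 12 remainder 0
12 ÷ 2 = 6 remainder 0
6 ÷ 2 = 3 remainder 0
3 ÷ 2 = 1 remainder 1
1 ÷ 2 = 0 remainder 1
Reading remainders bottom to top: 1100001



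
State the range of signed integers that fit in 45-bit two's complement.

For 45-bit two's complement:
Minimum: -2^44 = -17592186044416
Maximum: 2^44 - 1 = 17592186044415



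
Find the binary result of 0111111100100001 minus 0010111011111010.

Method 1 - Direct subtraction (column by column from the right: bit − bit − borrow-in; if negative, add 2 and borrow 1 from the next column):
borrow: 0000000111111100
        0111111100100001
-       0010111011111010
------------------------
        0101000000100111

Method 2 - Add two's complement:
Two's complement of 0010111011111010: invert → 1101000100000101, add 1 → 1101000100000110
  0111111100100001
+ 1101000100000110
------------------
 10101000000100111  (end carry out of the top bit = 1)
Discarding the end carry: 0101000000100111
Decimal check:
  0111111100100001 = 16384 + 8192 + 4096 + 2048 + 1024 + 512 + 256 + 32 + 1 = 32545
  0010111011111010 = 8192 + 2048 + 1024 + 512 + 128 + 64 + 32 + 16 + 8 + 2 = 12026
  32545 - 12026 = 20519, and 0101000000100111 = 16384 + 4096 + 32 + 4 + 2 + 1 = 20519 ✓



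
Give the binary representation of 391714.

Using repeated division by 2:
391714 ÷ 2 = 195857 remainder 0
195857 ÷ 2 = 97928 remainder 1
97928 ÷ 2 = 48964 remainder 0
48964 ÷ 2 = 24482 remainder 0
24482 ÷ 2 = 12241 remainder 0
12241 ÷ 2 = 6120 remainder 1
6120 ÷ 2 = 3060 remainder 0
3060 ÷ 2 = 1530 remainder 0
1530 ÷ 2 = 765 remainder 0
765 ÷ 2 = 382 remainder 1
382 ÷ 2 = 191 remainder 0
191 ÷ 2 = 95 remainder 1
95 ÷ 2 = 47 remainder 1
47 ÷ 2 = 23 remainder 1
23 ÷ 2 = 11 remainder 1
11 ÷ 2 = 5 remainder 1
5 ÷ 2 = 2 remainder 1
2 ÷ 2 = 1 remainder 0
1 ÷ 2 = 0 remainder 1
Reading remainders bottom to top: 1011111101000100010



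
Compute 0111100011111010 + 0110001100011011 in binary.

Add column by column from the right: bit + bit + carry-in; write the sum mod 2, carry 1 when the sum is 2 or 3.
carry:  1100011111110100
        0111100011111010
+       0110001100011011
------------------------
       01101110000010101
(the carry out of the leftmost column, 0, becomes the leading bit)
Decimal check:
  0111100011111010 = 16384 + 8192 + 4096 + 2048 + 128 + 64 + 32 + 16 + 8 + 2 = 30970
  0110001100011011 = 16384 + 8192 + 512 + 256 + 16 + 8 + 2 + 1 = 25371
  30970 + 25371 = 56341, and 01101110000010101 = 32768 + 16384 + 4096 + 2048 + 1024 + 16 + 4 + 1 = 56341 ✓



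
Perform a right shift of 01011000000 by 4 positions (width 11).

Original: 01011000000 (decimal 704)
Shift right by 4 positions
Drop the 4 low bits; fill with zeros on the left
Result: 00000101100 (decimal 44)
Equivalent: 704 >> 4 = 704 ÷ 2^4 = 44



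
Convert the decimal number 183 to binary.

Using repeated division by 2:
183 ÷ 2 = 91 remainder 1
91 ÷ 2 = 45 remainder 1
45 ÷ 2 = 22 remainder 1
22 ÷ 2 = 11 remainder 0
11 ÷ 2 = 5 remainder 1
5 ÷ 2 = 2 remainder 1
2 ÷ 2 = 1 remainder 0
1 ÷ 2 = 0 remainder 1
Reading remainders bottom to top: 10110111



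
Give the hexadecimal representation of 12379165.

Using repeated division by 16 (digits 10–15 are A–F):
12379165 ÷ 16 = 773697 remainder 13 (D)
773697 ÷ 16 = 48356 remainder 1
48356 ÷ 16 = 3022 remainder 4
3022 ÷ 16 = 188 remainder 14 (E)
188 ÷ 16 = 11 remainder 12 (C)
11 ÷ 16 = 0 remainder 11 (B)
Reading remainders bottom to top: BCE41D



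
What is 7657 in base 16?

Using repeated division by 16 (digits 10–15 are A–F):
7657 ÷ 16 = 478 remainder 9
478 ÷ 16 = 29 remainder 14 (E)
29 ÷ 16 = 1 remainder 13 (D)
1 ÷ 16 = 0 remainder 1
Reading remainders bottom to top: 1DE9



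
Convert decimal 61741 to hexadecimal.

Using repeated division by 16 (digits 10–15 are A–F):
61741 ÷ 16 = 3858 remainder 13 (D)
3858 ÷ 16 = 241 remainder 2
241 ÷ 16 = 15 remainder 1
15 ÷ 16 = 0 remainder 15 (F)
Reading remainders bottom to top: F12D



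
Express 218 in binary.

Using repeated division by 2:
218 ÷ 2 = 109 remainder 0
109 ÷ 2 = 54 remainder 1
54 ÷ 2 = 27 remainder 0
27 ÷ 2 = 13 remainder 1
13 ÷ 2 = 6 remainder 1
6 ÷ 2 = 3 remainder 0
3 ÷ 2 = 1 remainder 1
1 ÷ 2 = 0 remainder 1
Reading remainders bottom to top: 11011010



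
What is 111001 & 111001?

AND: 1 only when both bits are 1
  111001
& 111001
--------
  111001
Decimal: 57 & 57 = 57



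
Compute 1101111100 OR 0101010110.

OR: 1 when either bit is 1
  1101111100
| 0101010110
------------
  1101111110
Decimal: 892 | 342 = 894



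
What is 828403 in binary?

Using repeated division by 2:
828403 ÷ 2 = 414201 remainder 1
414201 ÷ 2 = 207100 remainder 1
207100 ÷ 2 = 103550 remainder 0
103550 ÷ 2 = 51775 remainder 0
51775 ÷ 2 = 25887 remainder 1
25887 ÷ 2 = 12943 remainder 1
12943 ÷ 2 = 6471 remainder 1
6471 ÷ 2 = 3235 remainder 1
3235 ÷ 2 = 1617 remainder 1
1617 ÷ 2 = 808 remainder 1
808 ÷ 2 = 404 remainder 0
404 ÷ 2 = 202 remainder 0
202 ÷ 2 = 101 remainder 0
101 ÷ 2 = 50 remainder 1
50 ÷ 2 = 25 remainder 0
25 ÷ 2 = 12 remainder 1
12 ÷ 2 = 6 remainder 0
6 ÷ 2 = 3 remainder 0
3 ÷ 2 = 1 remainder 1
1 ÷ 2 = 0 remainder 1
Reading remainders bottom to top: 11001010001111110011



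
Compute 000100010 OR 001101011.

OR: 1 when either bit is 1
  000100010
| 001101011
-----------
  001101011
Decimal: 34 | 107 = 107



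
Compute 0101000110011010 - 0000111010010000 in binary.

Method 1 - Direct subtraction (column by column from the right: bit − bit − borrow-in; if negative, add 2 and borrow 1 from the next column):
borrow: 0001110000000000
        0101000110011010
-       0000111010010000
------------------------
        0100001100001010

Method 2 - Add two's complement:
Two's complement of 0000111010010000: invert → 1111000101101111, add 1 → 1111000101110000
  0101000110011010
+ 1111000101110000
------------------
 10100001100001010  (end carry out of the top bit = 1)
Discarding the end carry: 0100001100001010
Decimal check:
  0101000110011010 = 16384 + 4096 + 256 + 128 + 16 + 8 + 2 = 20890
  0000111010010000 = 2048 + 1024 + 512 + 128 + 16 = 3728
  20890 - 3728 = 17162, and 0100001100001010 = 16384 + 512 + 256 + 8 + 2 = 17162 ✓



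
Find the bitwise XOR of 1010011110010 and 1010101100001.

XOR: 1 when bits differ
  1010011110010
^ 1010101100001
---------------
  0000110010011
Decimal: 5362 ^ 5473 = 403



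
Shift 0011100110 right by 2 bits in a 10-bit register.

Original: 0011100110 (decimal 230)
Shift right by 2 positions
Drop the 2 low bits; fill with zeros on the left
Result: 0000111001 (decimal 57)
Equivalent: 230 >> 2 = 230 ÷ 2^2 = 57



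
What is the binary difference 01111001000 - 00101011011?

Method 1 - Direct subtraction (column by column from the right: bit − bit − borrow-in; if negative, add 2 and borrow 1 from the next column):
borrow: 00011111110
        01111001000
-       00101011011
-------------------
        01001101101

Method 2 - Add two's complement:
Two's complement of 00101011011: invert → 11010100100, add 1 → 11010100101
  01111001000
+ 11010100101
-------------
 101001101101  (end carry out of the top bit = 1)
Discarding the end carry: 01001101101
Decimal check:
  01111001000 = 512 + 256 + 128 + 64 + 8 = 968
  00101011011 = 256 + 64 + 16 + 8 + 2 + 1 = 347
  968 - 347 = 621, and 01001101101 = 512 + 64 + 32 + 8 + 4 + 1 = 621 ✓



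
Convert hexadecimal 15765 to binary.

Convert each hex digit to 4 bits:
  1 = 0001
  5 = 0101
  7 = 0111
  6 = 0110
  5 = 0101
Concatenate: 00010101011101100101



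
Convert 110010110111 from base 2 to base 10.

Sum of powers of 2 for each 1-bit:
2^0 + 2^1 + 2^2 + 2^4 + 2^5 + 2^7 + 2^10 + 2^11
= 1 + 2 + 4 + 16 + 32 + 128 + 1024 + 2048
= 3255



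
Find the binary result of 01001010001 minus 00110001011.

Method 1 - Direct subtraction (column by column from the right: bit − bit − borrow-in; if negative, add 2 and borrow 1 from the next column):
borrow: 01100011100
        01001010001
-       00110001011
-------------------
        00011000110

Method 2 - Add two's complement:
Two's complement of 00110001011: invert → 11001110100, add 1 → 11001110101
  01001010001
+ 11001110101
-------------
 100011000110  (end carry out of the top bit = 1)
Discarding the end carry: 00011000110
Decimal check:
  01001010001 = 512 + 64 + 16 + 1 = 593
  00110001011 = 256 + 128 + 8 + 2 + 1 = 395
  593 - 395 = 198, and 00011000110 = 128 + 64 + 4 + 2 = 198 ✓



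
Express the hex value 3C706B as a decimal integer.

Expand by place value (powers of 16):
Digit values: C = 12, B = 11
3C706B = 3 × 16^5 + 12 × 16^4 + 7 × 16^3 + 0 × 16^2 + 6 × 16^1 + 11 × 16^0
= 3 × 1048576 + 12 × 65536 + 7 × 4096 + 0 × 256 + 6 × 16 + 11 × 1
= 3145728 + 786432 + 28672 + 0 + 96 + 11
= 3960939



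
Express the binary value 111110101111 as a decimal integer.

Sum of powers of 2 for each 1-bit:
2^0 + 2^1 + 2^2 + 2^3 + 2^5 + 2^7 + 2^8 + 2^9 + 2^10 + 2^11
= 1 + 2 + 4 + 8 + 32 + 128 + 256 + 512 + 1024 + 2048
= 4015



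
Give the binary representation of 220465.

Using repeated division by 2:
220465 ÷ 2 = 110232 remainder 1
110232 ÷ 2 = 55116 remainder 0
55116 ÷ 2 = 27558 remainder 0
27558 ÷ 2 = 13779 remainder 0
13779 ÷ 2 = 6889 remainder 1
6889 ÷ 2 = 3444 remainder 1
3444 ÷ 2 = 1722 remainder 0
1722 ÷ 2 = 861 remainder 0
861 ÷ 2 = 430 remainder 1
430 ÷ 2 = 215 remainder 0
215 ÷ 2 = 107 remainder 1
107 ÷ 2 = 53 remainder 1
53 ÷ 2 = 26 remainder 1
26 ÷ 2 = 13 remainder 0
13 ÷ 2 = 6 remainder 1
6 ÷ 2 = 3 remainder 0
3 ÷ 2 = 1 remainder 1
1 ÷ 2 = 0 remainder 1
Reading remainders bottom to top: 110101110100110001



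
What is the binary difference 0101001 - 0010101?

Method 1 - Direct subtraction (column by column from the right: bit − bit − borrow-in; if negative, add 2 and borrow 1 from the next column):
borrow: 0101000
        0101001
-       0010101
---------------
        0010100

Method 2 - Add two's complement:
Two's complement of 0010101: invert → 1101010, add 1 → 1101011
  0101001
+ 1101011
---------
 10010100  (end carry out of the top bit = 1)
Discarding the end carry: 0010100
Decimal check:
  0101001 = 32 + 8 + 1 = 41
  0010101 = 16 + 4 + 1 = 21
  41 - 21 = 20, and 0010100 = 16 + 4 = 20 ✓



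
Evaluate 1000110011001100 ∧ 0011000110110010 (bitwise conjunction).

AND: 1 only when both bits are 1
  1000110011001100
& 0011000110110010
------------------
  0000000010000000
Decimal: 36044 & 12722 = 128



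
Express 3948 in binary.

Using repeated division by 2:
3948 ÷ 2 = 1974 remainder 0
1974 ÷ 2 = 987 remainder 0
987 ÷ 2 = 493 remainder 1
493 ÷ 2 = 246 remainder 1
246 ÷ 2 = 123 remainder 0
123 ÷ 2 = 61 remainder 1
61 ÷ 2 = 30 remainder 1
30 ÷ 2 = 15 remainder 0
15 ÷ 2 = 7 remainder 1
7 ÷ 2 = 3 remainder 1
3 ÷ 2 = 1 remainder 1
1 ÷ 2 = 0 remainder 1
Reading remainders bottom to top: 111101101100

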